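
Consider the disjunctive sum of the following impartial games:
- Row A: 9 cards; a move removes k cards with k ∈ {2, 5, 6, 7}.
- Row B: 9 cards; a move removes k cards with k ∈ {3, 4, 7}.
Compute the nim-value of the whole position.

Build the Grundy sequence for row A with g(k) = mex{g(k−s) : s ∈ {2, 5, 6, 7}, s ≤ k}:
g(0) = mex{} = 0
g(1) = mex{} = 0
g(2) = mex{0} = 1
g(3) = mex{0} = 1
g(4) = mex{1} = 0
g(5) = mex{0,1} = 2
g(6) = mex{0} = 1
g(7) = mex{0,1,2} = 3
g(8) = mex{0,1} = 2
g(9) = mex{0,1,3} = 2
So g(9) = 2.
Build the Grundy sequence for row B with g(k) = mex{g(k−s) : s ∈ {3, 4, 7}, s ≤ k}:
g(0) = mex{} = 0
g(1) = mex{} = 0
g(2) = mex{} = 0
g(3) = mex{0} = 1
g(4) = mex{0} = 1
g(5) = mex{0} = 1
g(6) = mex{0,1} = 2
g(7) = mex{0,1} = 2
g(8) = mex{0,1} = 2
g(9) = mex{0,1,2} = 3
So g(9) = 3.
The value of a disjunctive sum is the nim-sum of the parts.
Combined value = 2 ⊕ 3 = 1.

1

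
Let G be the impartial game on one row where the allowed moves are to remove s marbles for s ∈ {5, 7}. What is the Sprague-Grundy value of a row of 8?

1

Compute g(0), g(1), … for moves {5, 7}:
g(0) = mex{} = 0
g(1) = mex{} = 0
g(2) = mex{} = 0
g(3) = mex{} = 0
g(4) = mex{} = 0
g(5) = mex{0} = 1
g(6) = mex{0} = 1
g(7) = mex{0} = 1
g(8) = mex{0} = 1
So g(8) = 1.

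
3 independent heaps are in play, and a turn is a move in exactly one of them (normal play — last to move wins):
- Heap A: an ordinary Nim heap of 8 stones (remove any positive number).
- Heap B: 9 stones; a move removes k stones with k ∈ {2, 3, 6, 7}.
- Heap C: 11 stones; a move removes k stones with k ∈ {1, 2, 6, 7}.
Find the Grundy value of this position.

8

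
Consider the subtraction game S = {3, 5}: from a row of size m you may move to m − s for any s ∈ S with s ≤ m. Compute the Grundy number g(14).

2

Compute g(0), g(1), … for moves {3, 5}:
k:     0  1  2  3  4  5  6  7  8  9 10 11 12 13 14
g(k):  0  0  0  1  1  1  2  2  0  0  0  1  1  1  2
So g(14) = 2.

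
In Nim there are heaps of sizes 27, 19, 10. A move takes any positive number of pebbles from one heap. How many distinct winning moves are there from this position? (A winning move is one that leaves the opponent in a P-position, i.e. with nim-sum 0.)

Bitwise XOR of the heap sizes:
  11011  (27)
  10011  (19)
  01010  (10)
  -----
  00010  (2)
The overall nim-sum is X = 2. A heap of size p has a winning move iff p XOR X < p (reduce it to p XOR X).
  27: 27 XOR 2 = 25 < 27 — winning move (to 25).
  19: 19 XOR 2 = 17 < 19 — winning move (to 17).
  10: 10 XOR 2 = 8 < 10 — winning move (to 8).
That gives 3 winning moves.

3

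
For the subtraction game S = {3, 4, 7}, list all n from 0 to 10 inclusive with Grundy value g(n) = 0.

0, 1, 2, 10

Compute g(0), g(1), … for moves {3, 4, 7}:
k:     0  1  2  3  4  5  6  7  8  9 10
g(k):  0  0  0  1  1  1  2  2  2  3  0
The P-positions (g = 0) in 0..10 are 0, 1, 2, 10.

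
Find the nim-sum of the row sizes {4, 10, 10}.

In binary:
  0100  (4)
  1010  (10)
  1010  (10)
  ----
  0100  (4)

4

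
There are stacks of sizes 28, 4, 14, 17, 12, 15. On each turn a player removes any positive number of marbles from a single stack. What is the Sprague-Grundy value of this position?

4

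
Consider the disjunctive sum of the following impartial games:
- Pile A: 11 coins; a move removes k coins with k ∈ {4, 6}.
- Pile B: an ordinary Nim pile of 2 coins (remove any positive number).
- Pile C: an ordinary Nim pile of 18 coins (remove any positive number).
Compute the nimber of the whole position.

For pile A, compute g(0), g(1), … with moves {4, 6}:
g(0) = mex{} = 0
g(1) = mex{} = 0
g(2) = mex{} = 0
g(3) = mex{} = 0
g(4) = mex{0} = 1
g(5) = mex{0} = 1
g(6) = mex{0} = 1
g(7) = mex{0} = 1
g(8) = mex{0,1} = 2
g(9) = mex{0,1} = 2
g(10) = mex{1} = 0
g(11) = mex{1} = 0
So g(11) = 0.
Pile B is a plain Nim pile of size 2, so its Grundy value is 2.
Pile C is a plain Nim pile of size 18, so its Grundy value is 18.
By the Sprague-Grundy theorem, the Grundy value of a sum of independent games is the XOR of the component values.
Combined value = 0 ⊕ 2 ⊕ 18 = 16.

16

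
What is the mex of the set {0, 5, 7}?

0 is in the set but 1 is not, so the mex is 1.

1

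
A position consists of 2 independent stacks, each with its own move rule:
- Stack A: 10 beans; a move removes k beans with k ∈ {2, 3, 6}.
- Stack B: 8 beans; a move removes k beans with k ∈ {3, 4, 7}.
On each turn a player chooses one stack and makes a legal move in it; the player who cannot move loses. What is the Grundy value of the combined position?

2

Grundy values for stack A (subtraction set {2, 3, 6}):
k:     0  1  2  3  4  5  6  7  8  9 10
g(k):  0  0  1  1  2  0  3  1  2  0  0
So g(10) = 0.
Grundy values for stack B (subtraction set {3, 4, 7}):
g(0) = mex{} = 0
g(1) = mex{} = 0
g(2) = mex{} = 0
g(3) = mex{0} = 1
g(4) = mex{0} = 1
g(5) = mex{0} = 1
g(6) = mex{0,1} = 2
g(7) = mex{0,1} = 2
g(8) = mex{0,1} = 2
So g(8) = 2.
The value of a disjunctive sum is the nim-sum of the parts.
Combined value = 0 XOR 2 = 2.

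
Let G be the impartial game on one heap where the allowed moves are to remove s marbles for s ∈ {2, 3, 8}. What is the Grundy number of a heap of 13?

Grundy values for subtraction set {2, 3, 8}:
k:     0  1  2  3  4  5  6  7  8  9 10 11 12 13
g(k):  0  0  1  1  2  0  0  1  1  2  0  0  1  1
So g(13) = 1.

1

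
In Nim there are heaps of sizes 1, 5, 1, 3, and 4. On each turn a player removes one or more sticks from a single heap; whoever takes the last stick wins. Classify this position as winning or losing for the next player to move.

Winning position

Write each in binary and XOR column by column:
  001  (1)
  101  (5)
  001  (1)
  011  (3)
  100  (4)
  ---
  010  (2)
The nim-sum is 2 ≠ 0, so this is an N-position: the player to move can win.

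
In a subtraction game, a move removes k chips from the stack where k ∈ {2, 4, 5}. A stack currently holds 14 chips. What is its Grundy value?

Grundy values for subtraction set {2, 4, 5}:
g(0) = mex{} = 0
g(1) = mex{} = 0
g(2) = mex{0} = 1
g(3) = mex{0} = 1
g(4) = mex{0,1} = 2
g(5) = mex{0,1} = 2
g(6) = mex{0,1,2} = 3
g(7) = mex{1,2} = 0
g(8) = mex{1,2,3} = 0
g(9) = mex{0,2} = 1
g(10) = mex{0,2,3} = 1
g(11) = mex{0,1,3} = 2
g(12) = mex{0,1} = 2
g(13) = mex{0,1,2} = 3
g(14) = mex{1,2} = 0
So g(14) = 0.

0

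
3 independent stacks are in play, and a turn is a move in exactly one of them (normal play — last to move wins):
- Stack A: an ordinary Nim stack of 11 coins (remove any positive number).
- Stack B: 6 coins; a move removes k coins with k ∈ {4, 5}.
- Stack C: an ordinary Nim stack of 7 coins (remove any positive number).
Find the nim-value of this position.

13

Stack A is a plain Nim stack of size 11, so its Grundy value is 11.
For stack B, compute g(0), g(1), … with moves {4, 5}:
k:     0  1  2  3  4  5  6
g(k):  0  0  0  0  1  1  1
So g(6) = 1.
Stack C is a plain Nim stack of size 7, so its Grundy value is 7.
The value of a disjunctive sum is the nim-sum of the parts.
Combined value = 11 XOR 1 XOR 7 = 13.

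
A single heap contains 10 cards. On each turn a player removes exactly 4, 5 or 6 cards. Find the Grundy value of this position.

Compute g(0), g(1), … for moves {4, 5, 6}:
g(0) = mex{} = 0
g(1) = mex{} = 0
g(2) = mex{} = 0
g(3) = mex{} = 0
g(4) = mex{0} = 1
g(5) = mex{0} = 1
g(6) = mex{0} = 1
g(7) = mex{0} = 1
g(8) = mex{0,1} = 2
g(9) = mex{0,1} = 2
g(10) = mex{1} = 0
So g(10) = 0.

0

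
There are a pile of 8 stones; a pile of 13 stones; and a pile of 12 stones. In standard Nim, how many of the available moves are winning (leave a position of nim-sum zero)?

3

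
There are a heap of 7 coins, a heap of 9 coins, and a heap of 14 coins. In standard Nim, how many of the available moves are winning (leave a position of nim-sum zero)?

In binary:
  0111  (7)
  1001  (9)
  1110  (14)
  ----
  0000  (0)
The nim-sum is already 0, so every move leaves a nonzero nim-sum — there are no winning moves.

0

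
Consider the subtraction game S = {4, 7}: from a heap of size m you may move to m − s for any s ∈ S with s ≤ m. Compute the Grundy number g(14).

Grundy values for subtraction set {4, 7}:
k:     0  1  2  3  4  5  6  7  8  9 10 11 12 13 14
g(k):  0  0  0  0  1  1  1  1  2  2  2  0  0  0  0
So g(14) = 0.

0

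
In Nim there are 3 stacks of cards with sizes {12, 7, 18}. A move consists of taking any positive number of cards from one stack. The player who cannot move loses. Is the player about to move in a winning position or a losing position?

Winning position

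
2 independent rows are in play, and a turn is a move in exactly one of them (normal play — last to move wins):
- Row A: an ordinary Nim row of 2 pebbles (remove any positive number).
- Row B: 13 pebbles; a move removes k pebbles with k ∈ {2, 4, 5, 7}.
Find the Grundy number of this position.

0

Row A is a plain Nim row of size 2, so its Grundy value is 2.
For row B, compute g(0), g(1), … with moves {2, 4, 5, 7}:
g(0) = mex{} = 0
g(1) = mex{} = 0
g(2) = mex{0} = 1
g(3) = mex{0} = 1
g(4) = mex{0,1} = 2
g(5) = mex{0,1} = 2
g(6) = mex{0,1,2} = 3
g(7) = mex{0,1,2} = 3
g(8) = mex{0,1,2,3} = 4
g(9) = mex{1,2,3} = 0
g(10) = mex{1,2,3,4} = 0
g(11) = mex{0,2,3} = 1
g(12) = mex{0,2,3,4} = 1
g(13) = mex{0,1,3,4} = 2
So g(13) = 2.
The value of a disjunctive sum is the nim-sum of the parts.
Combined value = 2 XOR 2 = 0.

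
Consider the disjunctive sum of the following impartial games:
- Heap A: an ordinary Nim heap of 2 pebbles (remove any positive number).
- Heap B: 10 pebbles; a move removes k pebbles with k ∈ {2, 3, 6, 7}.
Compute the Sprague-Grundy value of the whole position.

Heap A is a plain Nim heap of size 2, so its Grundy value is 2.
For heap B, compute g(0), g(1), … with moves {2, 3, 6, 7}:
k:     0  1  2  3  4  5  6  7  8  9 10
g(k):  0  0  1  1  2  0  3  1  2  0  0
So g(10) = 0.
The value of a disjunctive sum is the nim-sum of the parts.
Combined value = 2 XOR 0 = 2.

2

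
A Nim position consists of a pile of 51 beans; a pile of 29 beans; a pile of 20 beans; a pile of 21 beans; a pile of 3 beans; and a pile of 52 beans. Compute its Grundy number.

24

In binary:
  110011  (51)
  011101  (29)
  010100  (20)
  010101  (21)
  000011  (3)
  110100  (52)
  ------
  011000  (24)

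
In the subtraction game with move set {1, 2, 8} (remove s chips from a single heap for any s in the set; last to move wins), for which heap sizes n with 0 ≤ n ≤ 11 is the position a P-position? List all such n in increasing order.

0, 3, 6, 9

Compute g(0), g(1), … for moves {1, 2, 8}:
k:     0  1  2  3  4  5  6  7  8  9 10 11
g(k):  0  1  2  0  1  2  0  1  2  0  1  2
The P-positions (g = 0) in 0..11 are 0, 3, 6, 9.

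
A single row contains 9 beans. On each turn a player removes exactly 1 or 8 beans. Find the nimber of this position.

0

Grundy values for subtraction set {1, 8}:
k:     0  1  2  3  4  5  6  7  8  9
g(k):  0  1  0  1  0  1  0  1  2  0
So g(9) = 0.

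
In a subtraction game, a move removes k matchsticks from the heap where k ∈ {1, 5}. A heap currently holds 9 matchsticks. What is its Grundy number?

1

Build the Grundy sequence with g(k) = mex{g(k−s) : s ∈ {1, 5}, s ≤ k}:
k:     0  1  2  3  4  5  6  7  8  9
g(k):  0  1  0  1  0  1  0  1  0  1
So g(9) = 1.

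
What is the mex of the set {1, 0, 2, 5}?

The values 0, 1, 2 are all present; 3 is the first non-negative integer missing from the set.

3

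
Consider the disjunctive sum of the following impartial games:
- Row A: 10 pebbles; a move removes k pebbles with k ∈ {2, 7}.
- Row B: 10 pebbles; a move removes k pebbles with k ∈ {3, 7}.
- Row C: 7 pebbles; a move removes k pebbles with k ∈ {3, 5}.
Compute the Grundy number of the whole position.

For row A, compute g(0), g(1), … with moves {2, 7}:
g(0) = mex{} = 0
g(1) = mex{} = 0
g(2) = mex{0} = 1
g(3) = mex{0} = 1
g(4) = mex{1} = 0
g(5) = mex{1} = 0
g(6) = mex{0} = 1
g(7) = mex{0} = 1
g(8) = mex{0,1} = 2
g(9) = mex{1} = 0
g(10) = mex{1,2} = 0
So g(10) = 0.
For row B, compute g(0), g(1), … with moves {3, 7}:
g(0) = mex{} = 0
g(1) = mex{} = 0
g(2) = mex{} = 0
g(3) = mex{0} = 1
g(4) = mex{0} = 1
g(5) = mex{0} = 1
g(6) = mex{1} = 0
g(7) = mex{0,1} = 2
g(8) = mex{0,1} = 2
g(9) = mex{0} = 1
g(10) = mex{1,2} = 0
So g(10) = 0.
Grundy values for row C (subtraction set {3, 5}):
g(0) = mex{} = 0
g(1) = mex{} = 0
g(2) = mex{} = 0
g(3) = mex{0} = 1
g(4) = mex{0} = 1
g(5) = mex{0} = 1
g(6) = mex{0,1} = 2
g(7) = mex{0,1} = 2
So g(7) = 2.
The value of a disjunctive sum is the nim-sum of the parts.
Combined value = 0 ⊕ 0 ⊕ 2 = 2.

2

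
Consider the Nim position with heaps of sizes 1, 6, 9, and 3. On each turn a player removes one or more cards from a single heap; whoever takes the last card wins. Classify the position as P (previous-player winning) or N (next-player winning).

N-position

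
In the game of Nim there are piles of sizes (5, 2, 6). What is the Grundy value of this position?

Nim-sum: 5 ⊕ 2 ⊕ 6 = 1.

1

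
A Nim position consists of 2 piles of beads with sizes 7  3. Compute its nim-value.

4

Nim-sum: 7 ⊕ 3 = 4.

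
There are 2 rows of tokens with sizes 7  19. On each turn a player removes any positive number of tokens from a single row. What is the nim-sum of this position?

20

Bitwise XOR of the heap sizes:
  00111  (7)
  10011  (19)
  -----
  10100  (20)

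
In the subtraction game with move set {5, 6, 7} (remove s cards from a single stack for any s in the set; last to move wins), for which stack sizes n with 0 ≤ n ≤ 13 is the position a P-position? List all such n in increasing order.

0, 1, 2, 3, 4, 12, 13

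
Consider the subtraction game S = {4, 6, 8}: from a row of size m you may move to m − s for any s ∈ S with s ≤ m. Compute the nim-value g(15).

0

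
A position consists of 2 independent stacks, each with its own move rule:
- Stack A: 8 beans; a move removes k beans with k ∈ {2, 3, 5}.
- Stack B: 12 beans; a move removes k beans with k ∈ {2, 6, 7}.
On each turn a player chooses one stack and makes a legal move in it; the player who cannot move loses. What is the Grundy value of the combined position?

Build the Grundy sequence for stack A with g(k) = mex{g(k−s) : s ∈ {2, 3, 5}, s ≤ k}:
k:     0  1  2  3  4  5  6  7  8
g(k):  0  0  1  1  2  2  3  0  0
So g(8) = 0.
Grundy values for stack B (subtraction set {2, 6, 7}):
k:     0  1  2  3  4  5  6  7  8  9 10 11 12
g(k):  0  0  1  1  0  0  1  1  2  0  3  1  2
So g(12) = 2.
By the Sprague-Grundy theorem, the Grundy value of a sum of independent games is the XOR of the component values.
Combined value = 0 XOR 2 = 2.

2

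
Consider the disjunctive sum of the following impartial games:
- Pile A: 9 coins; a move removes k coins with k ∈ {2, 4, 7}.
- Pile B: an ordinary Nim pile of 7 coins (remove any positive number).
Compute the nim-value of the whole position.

7

Grundy values for pile A (subtraction set {2, 4, 7}):
k:     0  1  2  3  4  5  6  7  8  9
g(k):  0  0  1  1  2  2  0  3  1  0
So g(9) = 0.
Pile B is a plain Nim pile of size 7, so its Grundy value is 7.
The value of a disjunctive sum is the nim-sum of the parts.
Combined value = 0 XOR 7 = 7.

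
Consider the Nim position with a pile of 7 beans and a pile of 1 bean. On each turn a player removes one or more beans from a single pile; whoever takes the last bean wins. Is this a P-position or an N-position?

Nim-sum: 7 ⊕ 1 = 6.
The nim-sum is 6 ≠ 0, so this is an N-position: the player to move can win.

N-position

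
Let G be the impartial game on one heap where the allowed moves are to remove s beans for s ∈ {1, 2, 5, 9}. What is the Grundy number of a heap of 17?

1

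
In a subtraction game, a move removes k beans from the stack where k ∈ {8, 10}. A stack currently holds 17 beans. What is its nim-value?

Compute g(0), g(1), … for moves {8, 10}:
k:     0  1  2  3  4  5  6  7  8  9 10 11 12 13 14 15 16 17
g(k):  0  0  0  0  0  0  0  0  1  1  1  1  1  1  1  1  2  2
So g(17) = 2.

2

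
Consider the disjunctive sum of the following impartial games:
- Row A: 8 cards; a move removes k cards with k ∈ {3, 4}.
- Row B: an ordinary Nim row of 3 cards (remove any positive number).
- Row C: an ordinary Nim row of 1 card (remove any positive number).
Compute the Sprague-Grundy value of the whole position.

2

For row A, compute g(0), g(1), … with moves {3, 4}:
g(0) = mex{} = 0
g(1) = mex{} = 0
g(2) = mex{} = 0
g(3) = mex{0} = 1
g(4) = mex{0} = 1
g(5) = mex{0} = 1
g(6) = mex{0,1} = 2
g(7) = mex{1} = 0
g(8) = mex{1} = 0
So g(8) = 0.
Row B is a plain Nim row of size 3, so its Grundy value is 3.
Row C is a plain Nim row of size 1, so its Grundy value is 1.
By the Sprague-Grundy theorem, the Grundy value of a sum of independent games is the XOR of the component values.
Combined value = 0 ⊕ 3 ⊕ 1 = 2.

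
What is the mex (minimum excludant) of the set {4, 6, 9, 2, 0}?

0 is in the set but 1 is not, so the mex is 1.

1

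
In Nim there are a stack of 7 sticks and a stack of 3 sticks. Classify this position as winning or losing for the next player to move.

Winning position

Nim-sum: 7 ⊕ 3 = 4.
The nim-sum is 4 ≠ 0, so this is an N-position: the player to move can win.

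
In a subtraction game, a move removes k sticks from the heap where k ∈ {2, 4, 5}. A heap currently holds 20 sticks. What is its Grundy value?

Compute g(0), g(1), … for moves {2, 4, 5}:
k:     0  1  2  3  4  5  6  7  8  9 10 11 12 13 14 15 16 17 18 19 20
g(k):  0  0  1  1  2  2  3  0  0  1  1  2  2  3  0  0  1  1  2  2  3
So g(20) = 3.

3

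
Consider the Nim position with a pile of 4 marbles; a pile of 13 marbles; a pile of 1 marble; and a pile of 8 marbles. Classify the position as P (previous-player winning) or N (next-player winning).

In binary:
  0100  (4)
  1101  (13)
  0001  (1)
  1000  (8)
  ----
  0000  (0)
The nim-sum is 0, so this is a P-position: the player to move is in a losing position under optimal play.

P-position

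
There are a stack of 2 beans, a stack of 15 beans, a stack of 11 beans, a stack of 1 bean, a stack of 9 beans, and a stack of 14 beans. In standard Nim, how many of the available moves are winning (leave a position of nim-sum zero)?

In binary:
  0010  (2)
  1111  (15)
  1011  (11)
  0001  (1)
  1001  (9)
  1110  (14)
  ----
  0000  (0)
The nim-sum is already 0, so every move leaves a nonzero nim-sum — there are no winning moves.

0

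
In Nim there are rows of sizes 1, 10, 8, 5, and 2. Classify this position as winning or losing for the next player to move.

Write each in binary and XOR column by column:
  0001  (1)
  1010  (10)
  1000  (8)
  0101  (5)
  0010  (2)
  ----
  0100  (4)
The nim-sum is 4 ≠ 0, so this is an N-position: the player to move can win.

Winning position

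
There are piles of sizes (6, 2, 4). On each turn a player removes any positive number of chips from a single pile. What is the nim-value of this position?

Compute the nim-sum pairwise:
6 XOR 2 = 4
4 XOR 4 = 0

0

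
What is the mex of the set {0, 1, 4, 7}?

2

The values 0, 1 are all present; 2 is the first non-negative integer missing from the set.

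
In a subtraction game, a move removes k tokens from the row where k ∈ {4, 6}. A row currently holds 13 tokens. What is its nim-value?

0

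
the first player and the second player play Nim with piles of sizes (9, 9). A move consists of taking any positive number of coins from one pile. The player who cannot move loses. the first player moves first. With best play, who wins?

the second player wins

Bitwise XOR of the heap sizes:
  1001  (9)
  1001  (9)
  ----
  0000  (0)
The nim-sum is 0, so this is a P-position: the player to move is in a losing position under optimal play; the first player is about to move from it and so loses — the second player wins.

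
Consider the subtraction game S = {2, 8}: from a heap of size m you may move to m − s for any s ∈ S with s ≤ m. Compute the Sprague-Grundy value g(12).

1

Compute g(0), g(1), … for moves {2, 8}:
g(0) = mex{} = 0
g(1) = mex{} = 0
g(2) = mex{0} = 1
g(3) = mex{0} = 1
g(4) = mex{1} = 0
g(5) = mex{1} = 0
g(6) = mex{0} = 1
g(7) = mex{0} = 1
g(8) = mex{0,1} = 2
g(9) = mex{0,1} = 2
g(10) = mex{1,2} = 0
g(11) = mex{1,2} = 0
g(12) = mex{0} = 1
So g(12) = 1.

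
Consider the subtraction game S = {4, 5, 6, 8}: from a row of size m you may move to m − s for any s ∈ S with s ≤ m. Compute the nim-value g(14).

Grundy values for subtraction set {4, 5, 6, 8}:
k:     0  1  2  3  4  5  6  7  8  9 10 11 12 13 14
g(k):  0  0  0  0  1  1  1  1  2  2  2  2  0  0  0
So g(14) = 0.

0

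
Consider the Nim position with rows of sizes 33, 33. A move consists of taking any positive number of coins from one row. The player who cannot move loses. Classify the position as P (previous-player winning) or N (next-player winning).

Nim-sum: 33 ^ 33 = 0.
The nim-sum is 0, so this is a P-position: the player to move is in a losing position under optimal play.

P-position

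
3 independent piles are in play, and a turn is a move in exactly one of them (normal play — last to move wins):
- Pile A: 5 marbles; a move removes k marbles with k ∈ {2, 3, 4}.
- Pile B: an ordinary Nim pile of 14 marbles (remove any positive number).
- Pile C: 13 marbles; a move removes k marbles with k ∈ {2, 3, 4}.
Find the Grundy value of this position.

For pile A, compute g(0), g(1), … with moves {2, 3, 4}:
g(0) = mex{} = 0
g(1) = mex{} = 0
g(2) = mex{0} = 1
g(3) = mex{0} = 1
g(4) = mex{0,1} = 2
g(5) = mex{0,1} = 2
So g(5) = 2.
Pile B is a plain Nim pile of size 14, so its Grundy value is 14.
Grundy values for pile C (subtraction set {2, 3, 4}):
k:     0  1  2  3  4  5  6  7  8  9 10 11 12 13
g(k):  0  0  1  1  2  2  0  0  1  1  2  2  0  0
So g(13) = 0.
By the Sprague-Grundy theorem, the Grundy value of a sum of independent games is the XOR of the component values.
Combined value = 2 XOR 14 XOR 0 = 12.

12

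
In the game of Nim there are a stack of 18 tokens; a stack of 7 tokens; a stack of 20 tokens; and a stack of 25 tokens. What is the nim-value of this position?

24

Compute the nim-sum pairwise:
18 ⊕ 7 = 21
21 ⊕ 20 = 1
1 ⊕ 25 = 24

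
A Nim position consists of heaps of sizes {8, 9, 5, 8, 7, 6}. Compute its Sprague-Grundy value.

13

Nim-sum: 8 ⊕ 9 ⊕ 5 ⊕ 8 ⊕ 7 ⊕ 6 = 13.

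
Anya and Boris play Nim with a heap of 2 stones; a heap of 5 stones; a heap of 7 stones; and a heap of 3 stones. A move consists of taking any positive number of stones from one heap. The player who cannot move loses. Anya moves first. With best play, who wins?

Anya wins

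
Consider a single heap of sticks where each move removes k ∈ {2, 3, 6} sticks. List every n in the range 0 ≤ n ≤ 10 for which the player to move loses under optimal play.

0, 1, 5, 9, 10

Compute g(0), g(1), … for moves {2, 3, 6}:
g(0) = mex{} = 0
g(1) = mex{} = 0
g(2) = mex{0} = 1
g(3) = mex{0} = 1
g(4) = mex{0,1} = 2
g(5) = mex{1} = 0
g(6) = mex{0,1,2} = 3
g(7) = mex{0,2} = 1
g(8) = mex{0,1,3} = 2
g(9) = mex{1,3} = 0
g(10) = mex{1,2} = 0
The P-positions (g = 0) in 0..10 are 0, 1, 5, 9, 10.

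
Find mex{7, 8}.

0

0 is not in the set, so the mex is 0.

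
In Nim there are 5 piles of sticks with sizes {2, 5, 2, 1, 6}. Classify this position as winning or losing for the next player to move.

Winning position

Compute the nim-sum pairwise:
2 ⊕ 5 = 7
7 ⊕ 2 = 5
5 ⊕ 1 = 4
4 ⊕ 6 = 2
The nim-sum is 2 ≠ 0, so this is an N-position: the player to move can win.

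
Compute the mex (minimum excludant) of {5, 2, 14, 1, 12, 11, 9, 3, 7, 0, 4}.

6

The values 0, 1, 2, 3, 4, 5 are all present; 6 is the first non-negative integer missing from the set.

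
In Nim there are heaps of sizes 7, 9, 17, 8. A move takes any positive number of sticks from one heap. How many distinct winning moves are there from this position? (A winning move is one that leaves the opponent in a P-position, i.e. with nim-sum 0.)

1

Nim-sum: 7 XOR 9 XOR 17 XOR 8 = 23.
The overall nim-sum is X = 23. A heap of size p has a winning move iff p XOR X < p (reduce it to p XOR X).
  7: 7 XOR 23 = 16 ≥ 7 — no move.
  9: 9 XOR 23 = 30 ≥ 9 — no move.
  17: 17 XOR 23 = 6 < 17 — winning move (to 6).
  8: 8 XOR 23 = 31 ≥ 8 — no move.
That gives 1 winning move.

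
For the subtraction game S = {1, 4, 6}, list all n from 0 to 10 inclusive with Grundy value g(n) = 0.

0, 2, 5, 7, 10

Grundy values for subtraction set {1, 4, 6}:
g(0) = mex{} = 0
g(1) = mex{0} = 1
g(2) = mex{1} = 0
g(3) = mex{0} = 1
g(4) = mex{0,1} = 2
g(5) = mex{1,2} = 0
g(6) = mex{0} = 1
g(7) = mex{1} = 0
g(8) = mex{0,2} = 1
g(9) = mex{0,1} = 2
g(10) = mex{1,2} = 0
The P-positions (g = 0) in 0..10 are 0, 2, 5, 7, 10.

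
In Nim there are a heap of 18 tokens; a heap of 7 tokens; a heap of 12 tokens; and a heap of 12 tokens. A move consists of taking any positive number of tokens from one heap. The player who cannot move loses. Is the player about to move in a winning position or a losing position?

Winning position

In binary:
  10010  (18)
  00111  (7)
  01100  (12)
  01100  (12)
  -----
  10101  (21)
The nim-sum is 21 ≠ 0, so this is an N-position: the player to move can win.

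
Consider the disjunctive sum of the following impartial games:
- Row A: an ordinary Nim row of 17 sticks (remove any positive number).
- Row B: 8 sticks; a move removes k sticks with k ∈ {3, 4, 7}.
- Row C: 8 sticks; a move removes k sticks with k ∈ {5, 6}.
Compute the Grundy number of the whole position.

Row A is a plain Nim row of size 17, so its Grundy value is 17.
For row B, compute g(0), g(1), … with moves {3, 4, 7}:
g(0) = mex{} = 0
g(1) = mex{} = 0
g(2) = mex{} = 0
g(3) = mex{0} = 1
g(4) = mex{0} = 1
g(5) = mex{0} = 1
g(6) = mex{0,1} = 2
g(7) = mex{0,1} = 2
g(8) = mex{0,1} = 2
So g(8) = 2.
Build the Grundy sequence for row C with g(k) = mex{g(k−s) : s ∈ {5, 6}, s ≤ k}:
k:     0  1  2  3  4  5  6  7  8
g(k):  0  0  0  0  0  1  1  1  1
So g(8) = 1.
By the Sprague-Grundy theorem, the Grundy value of a sum of independent games is the XOR of the component values.
Combined value = 17 ⊕ 2 ⊕ 1 = 18.

18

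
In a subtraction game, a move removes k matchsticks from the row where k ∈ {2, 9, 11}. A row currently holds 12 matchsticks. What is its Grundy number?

Build the Grundy sequence with g(k) = mex{g(k−s) : s ∈ {2, 9, 11}, s ≤ k}:
k:     0  1  2  3  4  5  6  7  8  9 10 11 12
g(k):  0  0  1  1  0  0  1  1  0  2  1  3  2
So g(12) = 2.

2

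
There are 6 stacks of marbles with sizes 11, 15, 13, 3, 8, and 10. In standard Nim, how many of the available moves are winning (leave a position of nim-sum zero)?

Write each in binary and XOR column by column:
  1011  (11)
  1111  (15)
  1101  (13)
  0011  (3)
  1000  (8)
  1010  (10)
  ----
  1000  (8)
The overall nim-sum is X = 8. A stack of size p has a winning move iff p XOR X < p (reduce it to p XOR X).
  11: 11 XOR 8 = 3 < 11 — winning move (to 3).
  15: 15 XOR 8 = 7 < 15 — winning move (to 7).
  13: 13 XOR 8 = 5 < 13 — winning move (to 5).
  3: 3 XOR 8 = 11 ≥ 3 — no move.
  8: 8 XOR 8 = 0 < 8 — winning move (to 0).
  10: 10 XOR 8 = 2 < 10 — winning move (to 2).
That gives 5 winning moves.

5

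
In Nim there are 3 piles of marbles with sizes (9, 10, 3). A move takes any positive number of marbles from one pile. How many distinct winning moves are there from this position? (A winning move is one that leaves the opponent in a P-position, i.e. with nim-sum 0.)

0

In binary:
  1001  (9)
  1010  (10)
  0011  (3)
  ----
  0000  (0)
The nim-sum is already 0, so every move leaves a nonzero nim-sum — there are no winning moves.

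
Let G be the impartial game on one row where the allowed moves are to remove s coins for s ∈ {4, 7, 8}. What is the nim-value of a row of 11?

2

Compute g(0), g(1), … for moves {4, 7, 8}:
g(0) = mex{} = 0
g(1) = mex{} = 0
g(2) = mex{} = 0
g(3) = mex{} = 0
g(4) = mex{0} = 1
g(5) = mex{0} = 1
g(6) = mex{0} = 1
g(7) = mex{0} = 1
g(8) = mex{0,1} = 2
g(9) = mex{0,1} = 2
g(10) = mex{0,1} = 2
g(11) = mex{0,1} = 2
So g(11) = 2.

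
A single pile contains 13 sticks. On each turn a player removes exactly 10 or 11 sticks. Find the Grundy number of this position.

1

Compute g(0), g(1), … for moves {10, 11}:
k:     0  1  2  3  4  5  6  7  8  9 10 11 12 13
g(k):  0  0  0  0  0  0  0  0  0  0  1  1  1  1
So g(13) = 1.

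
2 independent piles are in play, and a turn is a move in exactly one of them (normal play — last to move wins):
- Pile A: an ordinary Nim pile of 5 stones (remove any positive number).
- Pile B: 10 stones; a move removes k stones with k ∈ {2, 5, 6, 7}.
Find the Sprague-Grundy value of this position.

6

Pile A is a plain Nim pile of size 5, so its Grundy value is 5.
Grundy values for pile B (subtraction set {2, 5, 6, 7}):
g(0) = mex{} = 0
g(1) = mex{} = 0
g(2) = mex{0} = 1
g(3) = mex{0} = 1
g(4) = mex{1} = 0
g(5) = mex{0,1} = 2
g(6) = mex{0} = 1
g(7) = mex{0,1,2} = 3
g(8) = mex{0,1} = 2
g(9) = mex{0,1,3} = 2
g(10) = mex{0,1,2} = 3
So g(10) = 3.
The value of a disjunctive sum is the nim-sum of the parts.
Combined value = 5 XOR 3 = 6.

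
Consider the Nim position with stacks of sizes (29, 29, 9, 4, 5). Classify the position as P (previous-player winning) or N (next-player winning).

In binary:
  11101  (29)
  11101  (29)
  01001  (9)
  00100  (4)
  00101  (5)
  -----
  01000  (8)
The nim-sum is 8 ≠ 0, so this is an N-position: the player to move can win.

N-position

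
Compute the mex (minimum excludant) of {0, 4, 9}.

0 is in the set but 1 is not, so the mex is 1.

1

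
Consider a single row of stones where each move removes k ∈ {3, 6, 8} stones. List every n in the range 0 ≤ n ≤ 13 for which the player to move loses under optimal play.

0, 1, 2, 11, 12, 13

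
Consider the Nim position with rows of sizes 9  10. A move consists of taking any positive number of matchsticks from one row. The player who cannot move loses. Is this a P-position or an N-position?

N-position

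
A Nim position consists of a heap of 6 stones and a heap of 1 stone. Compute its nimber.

7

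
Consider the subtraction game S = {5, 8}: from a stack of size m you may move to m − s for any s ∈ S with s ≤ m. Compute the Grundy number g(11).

Compute g(0), g(1), … for moves {5, 8}:
k:     0  1  2  3  4  5  6  7  8  9 10 11
g(k):  0  0  0  0  0  1  1  1  1  1  2  2
So g(11) = 2.

2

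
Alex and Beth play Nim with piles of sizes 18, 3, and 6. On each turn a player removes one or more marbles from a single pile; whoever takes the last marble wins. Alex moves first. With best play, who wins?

Nim-sum: 18 ⊕ 3 ⊕ 6 = 23.
The nim-sum is 23 ≠ 0, so this is an N-position: the player to move can win; Alex has a winning move.

Alex wins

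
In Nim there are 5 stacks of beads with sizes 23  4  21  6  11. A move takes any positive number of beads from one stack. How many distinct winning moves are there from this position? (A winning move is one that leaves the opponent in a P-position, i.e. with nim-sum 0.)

1

Nim-sum: 23 XOR 4 XOR 21 XOR 6 XOR 11 = 11.
The overall nim-sum is X = 11. A stack of size p has a winning move iff p XOR X < p (reduce it to p XOR X).
  23: 23 XOR 11 = 28 ≥ 23 — no move.
  4: 4 XOR 11 = 15 ≥ 4 — no move.
  21: 21 XOR 11 = 30 ≥ 21 — no move.
  6: 6 XOR 11 = 13 ≥ 6 — no move.
  11: 11 XOR 11 = 0 < 11 — winning move (to 0).
That gives 1 winning move.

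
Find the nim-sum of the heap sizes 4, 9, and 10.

7

Write each in binary and XOR column by column:
  0100  (4)
  1001  (9)
  1010  (10)
  ----
  0111  (7)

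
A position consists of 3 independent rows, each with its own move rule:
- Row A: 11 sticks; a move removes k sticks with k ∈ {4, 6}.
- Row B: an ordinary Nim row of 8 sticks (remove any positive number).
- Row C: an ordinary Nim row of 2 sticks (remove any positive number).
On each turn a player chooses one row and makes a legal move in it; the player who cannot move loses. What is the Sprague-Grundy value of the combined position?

10

Grundy values for row A (subtraction set {4, 6}):
g(0) = mex{} = 0
g(1) = mex{} = 0
g(2) = mex{} = 0
g(3) = mex{} = 0
g(4) = mex{0} = 1
g(5) = mex{0} = 1
g(6) = mex{0} = 1
g(7) = mex{0} = 1
g(8) = mex{0,1} = 2
g(9) = mex{0,1} = 2
g(10) = mex{1} = 0
g(11) = mex{1} = 0
So g(11) = 0.
Row B is a plain Nim row of size 8, so its Grundy value is 8.
Row C is a plain Nim row of size 2, so its Grundy value is 2.
The value of a disjunctive sum is the nim-sum of the parts.
Combined value = 0 ⊕ 8 ⊕ 2 = 10.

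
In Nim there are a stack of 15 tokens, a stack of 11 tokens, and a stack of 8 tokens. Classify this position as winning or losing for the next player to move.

Winning position

Bitwise XOR of the heap sizes:
  1111  (15)
  1011  (11)
  1000  (8)
  ----
  1100  (12)
The nim-sum is 12 ≠ 0, so this is an N-position: the player to move can win.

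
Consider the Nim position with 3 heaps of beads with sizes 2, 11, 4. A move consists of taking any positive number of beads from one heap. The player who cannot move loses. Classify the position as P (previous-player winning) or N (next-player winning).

N-position

Nim-sum: 2 ^ 11 ^ 4 = 13.
The nim-sum is 13 ≠ 0, so this is an N-position: the player to move can win.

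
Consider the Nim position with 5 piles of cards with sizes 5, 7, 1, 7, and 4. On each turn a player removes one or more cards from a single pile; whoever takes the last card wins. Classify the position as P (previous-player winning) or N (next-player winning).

Nim-sum: 5 ⊕ 7 ⊕ 1 ⊕ 7 ⊕ 4 = 0.
The nim-sum is 0, so this is a P-position: the player to move is in a losing position under optimal play.

P-position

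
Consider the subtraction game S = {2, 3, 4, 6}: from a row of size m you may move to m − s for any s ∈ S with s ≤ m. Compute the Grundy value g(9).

Compute g(0), g(1), … for moves {2, 3, 4, 6}:
g(0) = mex{} = 0
g(1) = mex{} = 0
g(2) = mex{0} = 1
g(3) = mex{0} = 1
g(4) = mex{0,1} = 2
g(5) = mex{0,1} = 2
g(6) = mex{0,1,2} = 3
g(7) = mex{0,1,2} = 3
g(8) = mex{1,2,3} = 0
g(9) = mex{1,2,3} = 0
So g(9) = 0.

0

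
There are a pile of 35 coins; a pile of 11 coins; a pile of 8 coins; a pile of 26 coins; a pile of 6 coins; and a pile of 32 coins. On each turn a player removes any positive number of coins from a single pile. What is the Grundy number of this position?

28

Nim-sum: 35 ⊕ 11 ⊕ 8 ⊕ 26 ⊕ 6 ⊕ 32 = 28.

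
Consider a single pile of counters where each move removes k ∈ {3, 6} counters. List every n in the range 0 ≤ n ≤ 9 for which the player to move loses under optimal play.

0, 1, 2, 9

Grundy values for subtraction set {3, 6}:
g(0) = mex{} = 0
g(1) = mex{} = 0
g(2) = mex{} = 0
g(3) = mex{0} = 1
g(4) = mex{0} = 1
g(5) = mex{0} = 1
g(6) = mex{0,1} = 2
g(7) = mex{0,1} = 2
g(8) = mex{0,1} = 2
g(9) = mex{1,2} = 0
The P-positions (g = 0) in 0..9 are 0, 1, 2, 9.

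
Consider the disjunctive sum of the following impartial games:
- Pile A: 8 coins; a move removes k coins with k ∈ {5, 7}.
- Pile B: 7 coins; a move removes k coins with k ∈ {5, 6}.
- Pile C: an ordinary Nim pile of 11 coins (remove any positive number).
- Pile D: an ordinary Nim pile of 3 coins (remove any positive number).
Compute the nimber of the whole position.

8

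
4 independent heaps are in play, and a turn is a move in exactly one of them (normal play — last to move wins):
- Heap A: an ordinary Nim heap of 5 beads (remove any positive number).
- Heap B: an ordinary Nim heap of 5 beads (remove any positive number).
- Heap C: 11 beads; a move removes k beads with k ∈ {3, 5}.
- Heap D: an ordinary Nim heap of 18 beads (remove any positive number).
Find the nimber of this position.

Heap A is a plain Nim heap of size 5, so its Grundy value is 5.
Heap B is a plain Nim heap of size 5, so its Grundy value is 5.
For heap C, compute g(0), g(1), … with moves {3, 5}:
k:     0  1  2  3  4  5  6  7  8  9 10 11
g(k):  0  0  0  1  1  1  2  2  0  0  0  1
So g(11) = 1.
Heap D is a plain Nim heap of size 18, so its Grundy value is 18.
By the Sprague-Grundy theorem, the Grundy value of a sum of independent games is the XOR of the component values.
Combined value = 5 ⊕ 5 ⊕ 1 ⊕ 18 = 19.

19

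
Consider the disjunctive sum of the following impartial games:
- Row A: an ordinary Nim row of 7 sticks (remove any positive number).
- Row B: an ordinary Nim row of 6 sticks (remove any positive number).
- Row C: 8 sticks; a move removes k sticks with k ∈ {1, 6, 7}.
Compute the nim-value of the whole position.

3

Row A is a plain Nim row of size 7, so its Grundy value is 7.
Row B is a plain Nim row of size 6, so its Grundy value is 6.
For row C, compute g(0), g(1), … with moves {1, 6, 7}:
g(0) = mex{} = 0
g(1) = mex{0} = 1
g(2) = mex{1} = 0
g(3) = mex{0} = 1
g(4) = mex{1} = 0
g(5) = mex{0} = 1
g(6) = mex{0,1} = 2
g(7) = mex{0,1,2} = 3
g(8) = mex{0,1,3} = 2
So g(8) = 2.
By the Sprague-Grundy theorem, the Grundy value of a sum of independent games is the XOR of the component values.
Combined value = 7 ⊕ 6 ⊕ 2 = 3.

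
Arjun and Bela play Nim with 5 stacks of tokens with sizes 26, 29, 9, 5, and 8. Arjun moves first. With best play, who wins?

Arjun wins

Compute the nim-sum pairwise:
26 ^ 29 = 7
7 ^ 9 = 14
14 ^ 5 = 11
11 ^ 8 = 3
The nim-sum is 3 ≠ 0, so this is an N-position: the player to move can win; Arjun has a winning move.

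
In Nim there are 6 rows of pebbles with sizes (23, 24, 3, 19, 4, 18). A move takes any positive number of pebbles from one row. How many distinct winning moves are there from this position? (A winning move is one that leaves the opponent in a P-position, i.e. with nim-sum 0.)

Compute the nim-sum pairwise:
23 ^ 24 = 15
15 ^ 3 = 12
12 ^ 19 = 31
31 ^ 4 = 27
27 ^ 18 = 9
The overall nim-sum is X = 9. A row of size p has a winning move iff p XOR X < p (reduce it to p XOR X).
  23: 23 XOR 9 = 30 ≥ 23 — no move.
  24: 24 XOR 9 = 17 < 24 — winning move (to 17).
  3: 3 XOR 9 = 10 ≥ 3 — no move.
  19: 19 XOR 9 = 26 ≥ 19 — no move.
  4: 4 XOR 9 = 13 ≥ 4 — no move.
  18: 18 XOR 9 = 27 ≥ 18 — no move.
That gives 1 winning move.

1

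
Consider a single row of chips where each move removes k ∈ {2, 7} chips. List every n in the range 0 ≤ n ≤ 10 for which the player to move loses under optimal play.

0, 1, 4, 5, 9, 10

Grundy values for subtraction set {2, 7}:
g(0) = mex{} = 0
g(1) = mex{} = 0
g(2) = mex{0} = 1
g(3) = mex{0} = 1
g(4) = mex{1} = 0
g(5) = mex{1} = 0
g(6) = mex{0} = 1
g(7) = mex{0} = 1
g(8) = mex{0,1} = 2
g(9) = mex{1} = 0
g(10) = mex{1,2} = 0
The P-positions (g = 0) in 0..10 are 0, 1, 4, 5, 9, 10.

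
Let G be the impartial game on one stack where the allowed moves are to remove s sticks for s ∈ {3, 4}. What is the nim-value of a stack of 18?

Build the Grundy sequence with g(k) = mex{g(k−s) : s ∈ {3, 4}, s ≤ k}:
k:     0  1  2  3  4  5  6  7  8  9 10 11 12 13 14 15 16 17 18
g(k):  0  0  0  1  1  1  2  0  0  0  1  1  1  2  0  0  0  1  1
So g(18) = 1.

1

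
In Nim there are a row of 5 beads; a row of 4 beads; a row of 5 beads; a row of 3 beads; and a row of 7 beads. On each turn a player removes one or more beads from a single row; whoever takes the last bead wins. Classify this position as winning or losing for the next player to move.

Losing position

Nim-sum: 5 XOR 4 XOR 5 XOR 3 XOR 7 = 0.
The nim-sum is 0, so this is a P-position: the player to move is in a losing position under optimal play.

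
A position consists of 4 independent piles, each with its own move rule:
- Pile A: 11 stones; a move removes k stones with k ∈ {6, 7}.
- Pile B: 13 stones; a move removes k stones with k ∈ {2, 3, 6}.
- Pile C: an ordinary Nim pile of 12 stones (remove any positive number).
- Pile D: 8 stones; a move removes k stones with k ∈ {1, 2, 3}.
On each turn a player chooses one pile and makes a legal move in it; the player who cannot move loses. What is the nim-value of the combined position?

Grundy values for pile A (subtraction set {6, 7}):
k:     0  1  2  3  4  5  6  7  8  9 10 11
g(k):  0  0  0  0  0  0  1  1  1  1  1  1
So g(11) = 1.
Grundy values for pile B (subtraction set {2, 3, 6}):
g(0) = mex{} = 0
g(1) = mex{} = 0
g(2) = mex{0} = 1
g(3) = mex{0} = 1
g(4) = mex{0,1} = 2
g(5) = mex{1} = 0
g(6) = mex{0,1,2} = 3
g(7) = mex{0,2} = 1
g(8) = mex{0,1,3} = 2
g(9) = mex{1,3} = 0
g(10) = mex{1,2} = 0
g(11) = mex{0,2} = 1
g(12) = mex{0,3} = 1
g(13) = mex{0,1} = 2
So g(13) = 2.
Pile C is a plain Nim pile of size 12, so its Grundy value is 12.
Build the Grundy sequence for pile D with g(k) = mex{g(k−s) : s ∈ {1, 2, 3}, s ≤ k}:
g(0) = mex{} = 0
g(1) = mex{0} = 1
g(2) = mex{0,1} = 2
g(3) = mex{0,1,2} = 3
g(4) = mex{1,2,3} = 0
g(5) = mex{0,2,3} = 1
g(6) = mex{0,1,3} = 2
g(7) = mex{0,1,2} = 3
g(8) = mex{1,2,3} = 0
So g(8) = 0.
By the Sprague-Grundy theorem, the Grundy value of a sum of independent games is the XOR of the component values.
Combined value = 1 ⊕ 2 ⊕ 12 ⊕ 0 = 15.

15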